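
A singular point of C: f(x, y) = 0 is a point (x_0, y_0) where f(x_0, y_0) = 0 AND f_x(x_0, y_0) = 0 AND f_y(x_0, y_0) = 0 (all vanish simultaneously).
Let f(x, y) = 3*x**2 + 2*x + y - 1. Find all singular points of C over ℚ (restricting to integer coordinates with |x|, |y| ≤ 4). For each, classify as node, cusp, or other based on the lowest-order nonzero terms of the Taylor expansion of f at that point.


No singular points in the scanned grid; C is smooth there.

Compute partial derivatives:
  f_x = 6*x + 2.
  f_y = 1.
f_y = 1 is a nonzero constant, so f_y never vanishes: no point (x, y) can satisfy f = f_x = f_y = 0. In particular no (x, y) ∈ {−4, ..., 4}² is singular; the curve is smooth.


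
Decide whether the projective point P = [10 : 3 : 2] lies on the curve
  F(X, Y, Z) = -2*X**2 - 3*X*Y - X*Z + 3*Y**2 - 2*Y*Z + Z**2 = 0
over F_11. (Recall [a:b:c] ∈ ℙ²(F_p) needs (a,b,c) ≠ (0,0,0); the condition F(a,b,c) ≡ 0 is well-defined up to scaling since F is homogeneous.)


F(10,3,2) ≡ 6 (mod 11); P is NOT on the curve.

Evaluate F(10, 3, 2) term-by-term (mod 11).
  -2*X**2 ↦ -2·100·1·1 = -200
  -3*X*Y ↦ -3·10·3·1 = -90
  -X*Z ↦ -1·10·1·2 = -20
  3*Y**2 ↦ 3·1·9·1 = 27
  -2*Y*Z ↦ -2·1·3·2 = -12
  Z**2 ↦ 1·1·1·4 = 4
Sum: F(10, 3, 2) = (-200) + (-90) + (-20) + (27) + (-12) + (4) = -291.
Reducing mod 11: -291 ≡ 6 (mod 11).
Since F(a, b, c) ≡ 6 ≠ 0 (mod 11), P does NOT lie on the curve.


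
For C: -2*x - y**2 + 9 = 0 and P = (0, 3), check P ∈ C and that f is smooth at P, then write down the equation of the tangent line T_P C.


Tangent line at P: -2*x - 6*y + 18 = 0.

Step 1: f(0, 3) = 0, so P lies on C.
Step 2: partial derivatives
  f_x(x, y) = -2, f_y(x, y) = -2*y.
  f_x(P) = -2, f_y(P) = -6 (gradient nonzero, so P is smooth).
Step 3: tangent line at P: -2·(x − 0) + -6·(y − 3) = 0.
Expanding: -2*x - 6*y + 18 = 0.


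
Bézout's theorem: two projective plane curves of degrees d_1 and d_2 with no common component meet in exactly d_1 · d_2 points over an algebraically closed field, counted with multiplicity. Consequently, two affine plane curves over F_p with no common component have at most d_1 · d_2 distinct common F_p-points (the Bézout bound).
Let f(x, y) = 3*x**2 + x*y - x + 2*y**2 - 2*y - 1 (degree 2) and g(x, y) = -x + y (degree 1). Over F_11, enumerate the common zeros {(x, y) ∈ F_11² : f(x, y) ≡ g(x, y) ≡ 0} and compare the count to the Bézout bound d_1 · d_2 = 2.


Common zeros: {(3, 3)}; count = 1; Bézout bound = 2.

deg(f) = 2, deg(g) = 1, so Bézout bound = 2.
Scan x ∈ F_11. For each x, list the y ∈ F_11 with f(x, y) ≡ 0 and those with g(x, y) ≡ 0 (mod 11); the common zeros in that column are the intersection.
  x = 0: f ≡ 0 at y ∈ {3, 9}; g ≡ 0 at y ∈ {0}; common: ∅.
  x = 1: f ≡ 0 at y ∈ {8, 9}; g ≡ 0 at y ∈ {1}; common: ∅.
  x = 2: f ≡ 0 at y ∈ {1, 10}; g ≡ 0 at y ∈ {2}; common: ∅.
  x = 3: f ≡ 0 at y ∈ {2, 3}; g ≡ 0 at y ∈ {3}; common: {3}.
  x = 4: f ≡ 0 at y ∈ {2, 8}; g ≡ 0 at y ∈ {4}; common: ∅.
  x = 5: f ≡ 0 at y ∈ ∅; g ≡ 0 at y ∈ {5}; common: ∅.
  x = 6: f ≡ 0 at y ∈ {10}; g ≡ 0 at y ∈ {6}; common: ∅.
  x = 7: f ≡ 0 at y ∈ ∅; g ≡ 0 at y ∈ {7}; common: ∅.
  x = 8: f ≡ 0 at y ∈ ∅; g ≡ 0 at y ∈ {8}; common: ∅.
  x = 9: f ≡ 0 at y ∈ {1}; g ≡ 0 at y ∈ {9}; common: ∅.
  x = 10: f ≡ 0 at y ∈ ∅; g ≡ 0 at y ∈ {10}; common: ∅.
Collecting: common zeros = {(3, 3)}, so the count is 1.
Comparison with the Bézout bound: 1 ≤ 2 = deg(f)·deg(g), as expected for curves with no common component (the affine F_11-count falls short of the bound because intersections may lie at infinity, over extension fields, or carry multiplicity).


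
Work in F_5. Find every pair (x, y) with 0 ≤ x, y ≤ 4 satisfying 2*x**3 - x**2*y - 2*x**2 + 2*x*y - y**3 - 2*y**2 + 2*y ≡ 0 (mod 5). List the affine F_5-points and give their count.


Affine F_5-points: {(0, 0), (1, 0), (1, 1), (1, 2), (2, 4)}; count = 5.

For each of the 25 pairs (x, y) ∈ F_5², evaluate f(x, y) mod 5. Record the zeros.
  x = 0: [0↦0, 1↦4, 2↦3, 3↦1, 4↦2]  zeros at y ∈ {0}
  x = 1: [0↦0, 1↦0, 2↦0, 3↦4, 4↦1]  zeros at y ∈ {0, 1, 2}
  x = 2: [0↦3, 1↦2, 2↦1, 3↦4, 4↦0]  zeros at y ∈ {4}
  x = 3: [0↦1, 1↦2, 2↦3, 3↦3, 4↦1]  zeros at y ∈ ∅
  x = 4: [0↦1, 1↦2, 2↦3, 3↦3, 4↦1]  zeros at y ∈ ∅
Collecting zeros: affine points = {(0, 0), (1, 0), (1, 1), (1, 2), (2, 4)}.
Total count |C(F_5)_aff| = 5.


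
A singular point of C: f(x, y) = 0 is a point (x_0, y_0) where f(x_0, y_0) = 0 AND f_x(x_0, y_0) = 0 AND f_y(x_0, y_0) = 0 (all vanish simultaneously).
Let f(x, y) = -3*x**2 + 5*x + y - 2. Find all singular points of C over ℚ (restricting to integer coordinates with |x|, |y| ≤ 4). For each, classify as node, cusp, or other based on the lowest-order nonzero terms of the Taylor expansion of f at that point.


No singular points in the scanned grid; C is smooth there.

Compute partial derivatives:
  f_x = 5 - 6*x.
  f_y = 1.
f_y = 1 is a nonzero constant, so f_y never vanishes: no point (x, y) can satisfy f = f_x = f_y = 0. In particular no (x, y) ∈ {−4, ..., 4}² is singular; the curve is smooth.


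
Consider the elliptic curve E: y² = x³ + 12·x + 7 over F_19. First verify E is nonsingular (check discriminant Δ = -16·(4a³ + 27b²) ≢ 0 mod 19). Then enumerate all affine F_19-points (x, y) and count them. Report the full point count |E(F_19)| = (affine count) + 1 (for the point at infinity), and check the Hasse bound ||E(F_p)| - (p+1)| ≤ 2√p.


Affine points = {(0, 8), (0, 11), (1, 1), (1, 18), (2, 1), (2, 18), (4, 9), (4, 10), (7, 4), (7, 15), (8, 8), (8, 11), (10, 5), (10, 14), (11, 8), (11, 11), (12, 6), (12, 13), (13, 2), (13, 17), (15, 3), (15, 16), (16, 1), (16, 18)}; affine count = 24; |E(F_19)| = 25.

Discriminant check: Δ ∝ 4a³ + 27b² = 4·12³ + 27·7² = 4·1728 + 27·49 ≡ 8 (mod 19). Nonzero ⇒ E is nonsingular.
For each x ∈ F_19, compute rhs = x³ + 12·x + 7 mod 19, then count y ∈ F_19 with y² ≡ rhs.
  x = 0: rhs = 7, matching y values: 8, 11 (2 points).
  x = 1: rhs = 1, matching y values: 1, 18 (2 points).
  x = 2: rhs = 1, matching y values: 1, 18 (2 points).
  x = 3: rhs = 13, matching y values: none (0 points).
  x = 4: rhs = 5, matching y values: 9, 10 (2 points).
  x = 5: rhs = 2, matching y values: none (0 points).
  x = 6: rhs = 10, matching y values: none (0 points).
  x = 7: rhs = 16, matching y values: 4, 15 (2 points).
  x = 8: rhs = 7, matching y values: 8, 11 (2 points).
  x = 9: rhs = 8, matching y values: none (0 points).
  x = 10: rhs = 6, matching y values: 5, 14 (2 points).
  x = 11: rhs = 7, matching y values: 8, 11 (2 points).
  x = 12: rhs = 17, matching y values: 6, 13 (2 points).
  x = 13: rhs = 4, matching y values: 2, 17 (2 points).
  x = 14: rhs = 12, matching y values: none (0 points).
  x = 15: rhs = 9, matching y values: 3, 16 (2 points).
  x = 16: rhs = 1, matching y values: 1, 18 (2 points).
  x = 17: rhs = 13, matching y values: none (0 points).
  x = 18: rhs = 13, matching y values: none (0 points).
Total affine count: 24.
Full point count |E(F_19)| = 24 + 1 = 25.
Hasse bound: |25 − (19+1)| = |5| = 5 ≤ 2√19 ≈ 8.7178 ✓.


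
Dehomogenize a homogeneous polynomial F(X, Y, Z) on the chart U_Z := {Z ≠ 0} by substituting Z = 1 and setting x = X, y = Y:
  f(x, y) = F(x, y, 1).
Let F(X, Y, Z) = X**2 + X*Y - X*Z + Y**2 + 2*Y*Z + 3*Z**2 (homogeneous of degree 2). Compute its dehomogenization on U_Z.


f(x, y) = x**2 + x*y - x + y**2 + 2*y + 3

On U_Z we set Z = 1. Each monomial c·X^i·Y^j·Z^k in F becomes c·x^i·y^j·1^k = c·x^i·y^j.
Substituting Z = 1: F(X, Y, 1) = x**2 + x*y - x + y**2 + 2*y + 3.
Note: deg(f) ≤ deg(F) = 2; strict inequality happens when F is divisible by Z (lost terms).


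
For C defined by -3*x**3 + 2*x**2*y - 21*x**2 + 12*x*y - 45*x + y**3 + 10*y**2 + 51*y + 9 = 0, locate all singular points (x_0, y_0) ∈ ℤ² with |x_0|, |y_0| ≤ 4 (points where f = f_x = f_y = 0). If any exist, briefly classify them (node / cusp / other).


Singular points: {(-3, -3)}; classification: cusp.

Compute partial derivatives:
  f_x = -9*x**2 + 4*x*y - 42*x + 12*y - 45.
  f_y = 2*x**2 + 12*x + 3*y**2 + 20*y + 51.
Scan x_0 ∈ {−4, ..., 4}. For each x_0, f_y(x_0, y) is a polynomial in y; find its integer roots y ∈ {−4, ..., 4}, then test f_x and f at those candidates.
  x = -4: f_y(-4, y) = 3*y**2 + 20*y + 35; no integer root y with |y| ≤ 4.
  x = -3: f_y(-3, y) = 3*y**2 + 20*y + 33; vanishes at y ∈ {-3}. (-3, -3): f_x = 0, f = 0 — SINGULAR.
  x = -2: f_y(-2, y) = 3*y**2 + 20*y + 35; no integer root y with |y| ≤ 4.
  x = -1: f_y(-1, y) = 3*y**2 + 20*y + 41; no integer root y with |y| ≤ 4.
  x = 0: f_y(0, y) = 3*y**2 + 20*y + 51; no integer root y with |y| ≤ 4.
  x = 1: f_y(1, y) = 3*y**2 + 20*y + 65; no integer root y with |y| ≤ 4.
  x = 2: f_y(2, y) = 3*y**2 + 20*y + 83; no integer root y with |y| ≤ 4.
  x = 3: f_y(3, y) = 3*y**2 + 20*y + 105; no integer root y with |y| ≤ 4.
  x = 4: f_y(4, y) = 3*y**2 + 20*y + 131; no integer root y with |y| ≤ 4.
Only singular point on the grid: (-3, -3).
Classify: substitute x = -3 + u, y = -3 + v and expand: f = -3*u**3 + 2*u**2*v + v**3 + v**2.
No constant or linear terms (consistent with a singular point). Quadratic part: v**2. Cubic part: -3*u**3 + 2*u**2*v + v**3.
The quadratic part v**2 is a perfect square, so there is a single (double) tangent line v = 0, i.e. y = -3. Restricting the cubic part to that line (v = 0) leaves -3*u**3 ≠ 0, so f is not divisible by v and the branch is v² ≈ 3*u**3 to lowest order — this is a cusp.
Classification: cusp.


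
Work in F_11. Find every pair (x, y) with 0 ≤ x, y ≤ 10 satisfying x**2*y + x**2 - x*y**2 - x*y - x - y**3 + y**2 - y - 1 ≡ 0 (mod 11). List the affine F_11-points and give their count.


Affine F_11-points: {(0, 3), (0, 6), (1, 2), (2, 1), (2, 10), (3, 6), (4, 0), (4, 8), (5, 1), (5, 2), (5, 4), (6, 3), (8, 0), (8, 4), (9, 8)}; count = 15.

For each of the 121 pairs (x, y) ∈ F_11², evaluate f(x, y) mod 11. Record the zeros.
  x = 0: [0↦10, 1↦9, 2↦4, 3↦0, 4↦2, 5↦4, 6↦0, 7↦6, 8↦5, 9↦2, 10↦2]  zeros at y ∈ {3, 6}
  x = 1: [0↦10, 1↦8, 2↦0, 3↦2, 4↦8, 5↦1, 6↦8, 7↦1, 8↦7, 9↦9, 10↦1]  zeros at y ∈ {2}
  x = 2: [0↦1, 1↦0, 2↦2, 3↦1, 4↦2, 5↦10, 6↦8, 7↦1, 8↦5, 9↦3, 10↦0]  zeros at y ∈ {1, 10}
  x = 3: [0↦5, 1↦7, 2↦10, 3↦8, 4↦6, 5↦9, 6↦0, 7↦6, 8↦10, 9↦6, 10↦10]  zeros at y ∈ {6}
  x = 4: [0↦0, 1↦7, 2↦2, 3↦1, 4↦9, 5↦9, 6↦6, 7↦5, 8↦0, 9↦7, 10↦9]  zeros at y ∈ {0, 8}
  x = 5: [0↦8, 1↦0, 2↦0, 3↦2, 4↦0, 5↦10, 6↦4, 7↦9, 8↦8, 9↦6, 10↦8]  zeros at y ∈ {1, 2, 4}
  x = 6: [0↦7, 1↦8, 2↦4, 3↦0, 4↦1, 5↦1, 6↦5, 7↦7, 8↦1, 9↦3, 10↦7]  zeros at y ∈ {3}
  x = 7: [0↦8, 1↦9, 2↦3, 3↦6, 4↦1, 5↦4, 6↦9, 7↦10, 8↦1, 9↦9, 10↦6]  zeros at y ∈ ∅
  x = 8: [0↦0, 1↦3, 2↦8, 3↦9, 4↦0, 5↦8, 6↦5, 7↦7, 8↦8, 9↦2, 10↦5]  zeros at y ∈ {0, 4}
  x = 9: [0↦5, 1↦1, 2↦8, 3↦9, 4↦9, 5↦2, 6↦4, 7↦9, 8↦0, 9↦4, 10↦4]  zeros at y ∈ {8}
  x = 10: [0↦1, 1↦3, 2↦3, 3↦6, 4↦6, 5↦8, 6↦6, 7↦5, 8↦10, 9↦4, 10↦3]  zeros at y ∈ ∅
Collecting zeros: affine points = {(0, 3), (0, 6), (1, 2), (2, 1), (2, 10), (3, 6), (4, 0), (4, 8), (5, 1), (5, 2), (5, 4), (6, 3), (8, 0), (8, 4), (9, 8)}.
Total count |C(F_11)_aff| = 15.


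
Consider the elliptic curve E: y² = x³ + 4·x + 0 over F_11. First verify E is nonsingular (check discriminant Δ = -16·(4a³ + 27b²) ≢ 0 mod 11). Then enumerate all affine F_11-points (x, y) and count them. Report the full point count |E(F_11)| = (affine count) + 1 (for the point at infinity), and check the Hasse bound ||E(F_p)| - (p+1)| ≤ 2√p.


Affine points = {(0, 0), (1, 4), (1, 7), (2, 4), (2, 7), (4, 5), (4, 6), (6, 3), (6, 8), (8, 4), (8, 7)}; affine count = 11; |E(F_11)| = 12.

Discriminant check: Δ ∝ 4a³ + 27b² = 4·4³ + 27·0² = 4·64 + 27·0 ≡ 3 (mod 11). Nonzero ⇒ E is nonsingular.
For each x ∈ F_11, compute rhs = x³ + 4·x + 0 mod 11, then count y ∈ F_11 with y² ≡ rhs.
  x = 0: rhs = 0, matching y values: 0 (1 points).
  x = 1: rhs = 5, matching y values: 4, 7 (2 points).
  x = 2: rhs = 5, matching y values: 4, 7 (2 points).
  x = 3: rhs = 6, matching y values: none (0 points).
  x = 4: rhs = 3, matching y values: 5, 6 (2 points).
  x = 5: rhs = 2, matching y values: none (0 points).
  x = 6: rhs = 9, matching y values: 3, 8 (2 points).
  x = 7: rhs = 8, matching y values: none (0 points).
  x = 8: rhs = 5, matching y values: 4, 7 (2 points).
  x = 9: rhs = 6, matching y values: none (0 points).
  x = 10: rhs = 6, matching y values: none (0 points).
Total affine count: 11.
Full point count |E(F_11)| = 11 + 1 = 12.
Hasse bound: |12 − (11+1)| = |0| = 0 ≤ 2√11 ≈ 6.6332 ✓.


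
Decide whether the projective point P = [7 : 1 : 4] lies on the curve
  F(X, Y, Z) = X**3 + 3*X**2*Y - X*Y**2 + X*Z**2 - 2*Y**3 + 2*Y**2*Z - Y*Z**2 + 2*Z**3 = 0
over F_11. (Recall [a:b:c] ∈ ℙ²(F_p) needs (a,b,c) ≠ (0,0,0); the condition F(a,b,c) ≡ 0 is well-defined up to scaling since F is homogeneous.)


F(7,1,4) ≡ 9 (mod 11); P is NOT on the curve.

Evaluate F(7, 1, 4) term-by-term (mod 11).
  X**3 ↦ 1·343·1·1 = 343
  3*X**2*Y ↦ 3·49·1·1 = 147
  -X*Y**2 ↦ -1·7·1·1 = -7
  X*Z**2 ↦ 1·7·1·16 = 112
  -2*Y**3 ↦ -2·1·1·1 = -2
  2*Y**2*Z ↦ 2·1·1·4 = 8
  -Y*Z**2 ↦ -1·1·1·16 = -16
  2*Z**3 ↦ 2·1·1·64 = 128
Sum: F(7, 1, 4) = (343) + (147) + (-7) + (112) + (-2) + (8) + (-16) + (128) = 713.
Reducing mod 11: 713 ≡ 9 (mod 11).
Since F(a, b, c) ≡ 9 ≠ 0 (mod 11), P does NOT lie on the curve.


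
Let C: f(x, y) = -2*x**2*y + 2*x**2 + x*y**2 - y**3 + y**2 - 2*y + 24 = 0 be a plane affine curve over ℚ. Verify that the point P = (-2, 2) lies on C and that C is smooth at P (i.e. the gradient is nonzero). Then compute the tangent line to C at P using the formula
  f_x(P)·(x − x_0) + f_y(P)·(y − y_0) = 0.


Tangent line at P: 12*x - 26*y + 76 = 0.

Step 1: f(-2, 2) = 0, so P lies on C.
Step 2: partial derivatives
  f_x(x, y) = -4*x*y + 4*x + y**2, f_y(x, y) = -2*x**2 + 2*x*y - 3*y**2 + 2*y - 2.
  f_x(P) = 12, f_y(P) = -26 (gradient nonzero, so P is smooth).
Step 3: tangent line at P: 12·(x − -2) + -26·(y − 2) = 0.
Expanding: 12*x - 26*y + 76 = 0.


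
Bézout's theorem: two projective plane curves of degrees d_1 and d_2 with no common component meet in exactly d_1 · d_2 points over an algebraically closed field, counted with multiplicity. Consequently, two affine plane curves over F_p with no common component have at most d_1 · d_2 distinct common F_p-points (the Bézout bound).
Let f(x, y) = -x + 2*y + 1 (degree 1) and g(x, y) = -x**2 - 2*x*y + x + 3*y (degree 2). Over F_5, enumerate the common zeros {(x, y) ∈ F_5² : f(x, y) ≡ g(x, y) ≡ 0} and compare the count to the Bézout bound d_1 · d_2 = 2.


Common zeros: {(1, 0), (2, 3)}; count = 2; Bézout bound = 2.

deg(f) = 1, deg(g) = 2, so Bézout bound = 2.
Scan x ∈ F_5. For each x, list the y ∈ F_5 with f(x, y) ≡ 0 and those with g(x, y) ≡ 0 (mod 5); the common zeros in that column are the intersection.
  x = 0: f ≡ 0 at y ∈ {2}; g ≡ 0 at y ∈ {0}; common: ∅.
  x = 1: f ≡ 0 at y ∈ {0}; g ≡ 0 at y ∈ {0}; common: {0}.
  x = 2: f ≡ 0 at y ∈ {3}; g ≡ 0 at y ∈ {3}; common: {3}.
  x = 3: f ≡ 0 at y ∈ {1}; g ≡ 0 at y ∈ {3}; common: ∅.
  x = 4: f ≡ 0 at y ∈ {4}; g ≡ 0 at y ∈ ∅; common: ∅.
Collecting: common zeros = {(1, 0), (2, 3)}, so the count is 2.
Comparison with the Bézout bound: 2 ≤ 2 = deg(f)·deg(g), as expected for curves with no common component (the bound is attained).


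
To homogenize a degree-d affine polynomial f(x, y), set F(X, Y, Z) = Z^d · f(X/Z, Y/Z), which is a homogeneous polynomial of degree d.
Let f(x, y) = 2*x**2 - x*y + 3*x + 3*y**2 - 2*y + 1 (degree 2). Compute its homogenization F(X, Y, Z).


F(X, Y, Z) = 2*X**2 - X*Y + 3*X*Z + 3*Y**2 - 2*Y*Z + Z**2

deg(f) = 2.
Substitute x = X/Z, y = Y/Z into f, then multiply by Z^2.
  monomial 2·x^2·y^0 ↦ 2·X^2·Y^0·Z^0.
  monomial -1·x^1·y^1 ↦ -1·X^1·Y^1·Z^0.
  monomial 3·x^1·y^0 ↦ 3·X^1·Y^0·Z^1.
  monomial 3·x^0·y^2 ↦ 3·X^0·Y^2·Z^0.
  monomial -2·x^0·y^1 ↦ -2·X^0·Y^1·Z^1.
  monomial 1·x^0·y^0 ↦ 1·X^0·Y^0·Z^2.
Collecting: F(X, Y, Z) = 2*X**2 - X*Y + 3*X*Z + 3*Y**2 - 2*Y*Z + Z**2.


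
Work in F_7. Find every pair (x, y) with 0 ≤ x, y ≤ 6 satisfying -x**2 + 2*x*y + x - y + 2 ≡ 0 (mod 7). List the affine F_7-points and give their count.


Affine F_7-points: {(0, 2), (1, 5), (2, 0), (3, 5), (5, 2), (6, 0)}; count = 6.

For each of the 49 pairs (x, y) ∈ F_7², evaluate f(x, y) mod 7. Record the zeros.
  x = 0: [0↦2, 1↦1, 2↦0, 3↦6, 4↦5, 5↦4, 6↦3]  zeros at y ∈ {2}
  x = 1: [0↦2, 1↦3, 2↦4, 3↦5, 4↦6, 5↦0, 6↦1]  zeros at y ∈ {5}
  x = 2: [0↦0, 1↦3, 2↦6, 3↦2, 4↦5, 5↦1, 6↦4]  zeros at y ∈ {0}
  x = 3: [0↦3, 1↦1, 2↦6, 3↦4, 4↦2, 5↦0, 6↦5]  zeros at y ∈ {5}
  x = 4: [0↦4, 1↦4, 2↦4, 3↦4, 4↦4, 5↦4, 6↦4]  zeros at y ∈ ∅
  x = 5: [0↦3, 1↦5, 2↦0, 3↦2, 4↦4, 5↦6, 6↦1]  zeros at y ∈ {2}
  x = 6: [0↦0, 1↦4, 2↦1, 3↦5, 4↦2, 5↦6, 6↦3]  zeros at y ∈ {0}
Collecting zeros: affine points = {(0, 2), (1, 5), (2, 0), (3, 5), (5, 2), (6, 0)}.
Total count |C(F_7)_aff| = 6.


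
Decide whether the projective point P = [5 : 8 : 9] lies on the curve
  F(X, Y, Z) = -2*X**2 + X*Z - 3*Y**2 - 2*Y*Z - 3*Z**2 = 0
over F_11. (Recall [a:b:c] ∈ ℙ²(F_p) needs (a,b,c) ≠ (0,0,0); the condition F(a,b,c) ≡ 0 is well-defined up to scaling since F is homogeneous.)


F(5,8,9) ≡ 10 (mod 11); P is NOT on the curve.

Evaluate F(5, 8, 9) term-by-term (mod 11).
  -2*X**2 ↦ -2·25·1·1 = -50
  X*Z ↦ 1·5·1·9 = 45
  -3*Y**2 ↦ -3·1·64·1 = -192
  -2*Y*Z ↦ -2·1·8·9 = -144
  -3*Z**2 ↦ -3·1·1·81 = -243
Sum: F(5, 8, 9) = (-50) + (45) + (-192) + (-144) + (-243) = -584.
Reducing mod 11: -584 ≡ 10 (mod 11).
Since F(a, b, c) ≡ 10 ≠ 0 (mod 11), P does NOT lie on the curve.


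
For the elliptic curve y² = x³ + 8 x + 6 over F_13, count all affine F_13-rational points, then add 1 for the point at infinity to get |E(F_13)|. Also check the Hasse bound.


Affine points = {(2, 2), (2, 11), (6, 6), (6, 7), (8, 6), (8, 7), (9, 1), (9, 12), (12, 6), (12, 7)}; affine count = 10; |E(F_13)| = 11.

Discriminant check: Δ ∝ 4a³ + 27b² = 4·8³ + 27·6² = 4·512 + 27·36 ≡ 4 (mod 13). Nonzero ⇒ E is nonsingular.
For each x ∈ F_13, compute rhs = x³ + 8·x + 6 mod 13, then count y ∈ F_13 with y² ≡ rhs.
  x = 0: rhs = 6, matching y values: none (0 points).
  x = 1: rhs = 2, matching y values: none (0 points).
  x = 2: rhs = 4, matching y values: 2, 11 (2 points).
  x = 3: rhs = 5, matching y values: none (0 points).
  x = 4: rhs = 11, matching y values: none (0 points).
  x = 5: rhs = 2, matching y values: none (0 points).
  x = 6: rhs = 10, matching y values: 6, 7 (2 points).
  x = 7: rhs = 2, matching y values: none (0 points).
  x = 8: rhs = 10, matching y values: 6, 7 (2 points).
  x = 9: rhs = 1, matching y values: 1, 12 (2 points).
  x = 10: rhs = 7, matching y values: none (0 points).
  x = 11: rhs = 8, matching y values: none (0 points).
  x = 12: rhs = 10, matching y values: 6, 7 (2 points).
Total affine count: 10.
Full point count |E(F_13)| = 10 + 1 = 11.
Hasse bound: |11 − (13+1)| = |-3| = 3 ≤ 2√13 ≈ 7.2111 ✓.


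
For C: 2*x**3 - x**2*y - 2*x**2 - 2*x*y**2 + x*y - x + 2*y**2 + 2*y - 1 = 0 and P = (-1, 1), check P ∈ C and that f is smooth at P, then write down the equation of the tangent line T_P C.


Tangent line at P: 10*x + 8*y + 2 = 0.

Step 1: f(-1, 1) = 0, so P lies on C.
Step 2: partial derivatives
  f_x(x, y) = 6*x**2 - 2*x*y - 4*x - 2*y**2 + y - 1, f_y(x, y) = -x**2 - 4*x*y + x + 4*y + 2.
  f_x(P) = 10, f_y(P) = 8 (gradient nonzero, so P is smooth).
Step 3: tangent line at P: 10·(x − -1) + 8·(y − 1) = 0.
Expanding: 10*x + 8*y + 2 = 0.


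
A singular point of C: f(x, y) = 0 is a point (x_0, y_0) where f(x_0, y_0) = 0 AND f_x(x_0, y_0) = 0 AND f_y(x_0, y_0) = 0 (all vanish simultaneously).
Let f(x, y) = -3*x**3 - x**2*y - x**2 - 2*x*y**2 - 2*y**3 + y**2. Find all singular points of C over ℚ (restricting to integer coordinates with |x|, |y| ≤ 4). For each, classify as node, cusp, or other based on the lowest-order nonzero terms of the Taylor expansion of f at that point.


Singular points: {(0, 0)}; classification: node.

Compute partial derivatives:
  f_x = -9*x**2 - 2*x*y - 2*x - 2*y**2.
  f_y = -x**2 - 4*x*y - 6*y**2 + 2*y.
Scan x_0 ∈ {−4, ..., 4}. For each x_0, f_y(x_0, y) is a polynomial in y; find its integer roots y ∈ {−4, ..., 4}, then test f_x and f at those candidates.
  x = -4: f_y(-4, y) = -6*y**2 + 18*y - 16; no integer root y with |y| ≤ 4.
  x = -3: f_y(-3, y) = -6*y**2 + 14*y - 9; no integer root y with |y| ≤ 4.
  x = -2: f_y(-2, y) = -6*y**2 + 10*y - 4; vanishes at y ∈ {1}. (-2, 1): f_x = -30 ≠ 0.
  x = -1: f_y(-1, y) = -6*y**2 + 6*y - 1; no integer root y with |y| ≤ 4.
  x = 0: f_y(0, y) = -6*y**2 + 2*y; vanishes at y ∈ {0}. (0, 0): f_x = 0, f = 0 — SINGULAR.
  x = 1: f_y(1, y) = -6*y**2 - 2*y - 1; no integer root y with |y| ≤ 4.
  x = 2: f_y(2, y) = -6*y**2 - 6*y - 4; no integer root y with |y| ≤ 4.
  x = 3: f_y(3, y) = -6*y**2 - 10*y - 9; no integer root y with |y| ≤ 4.
  x = 4: f_y(4, y) = -6*y**2 - 14*y - 16; no integer root y with |y| ≤ 4.
Only singular point on the grid: (0, 0).
Classify: substitute x = 0 + u, y = 0 + v and expand: f = -3*u**3 - u**2*v - u**2 - 2*u*v**2 - 2*v**3 + v**2.
No constant or linear terms (consistent with a singular point). Quadratic part: -u**2 + v**2. Cubic part: -3*u**3 - u**2*v - 2*u*v**2 - 2*v**3.
The quadratic part v**2 - u**2 = (v − u)(v + u) splits into two distinct linear factors, so there are two distinct tangent lines y − 0 = ±(x − 0) — this is a node (ordinary double point).
Classification: node.


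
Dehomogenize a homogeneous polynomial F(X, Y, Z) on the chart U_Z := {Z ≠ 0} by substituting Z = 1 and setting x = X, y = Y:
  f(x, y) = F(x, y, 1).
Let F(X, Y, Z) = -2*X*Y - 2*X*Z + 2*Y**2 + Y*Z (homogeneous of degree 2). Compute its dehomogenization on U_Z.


f(x, y) = -2*x*y - 2*x + 2*y**2 + y

On U_Z we set Z = 1. Each monomial c·X^i·Y^j·Z^k in F becomes c·x^i·y^j·1^k = c·x^i·y^j.
Substituting Z = 1: F(X, Y, 1) = -2*x*y - 2*x + 2*y**2 + y.
Note: deg(f) ≤ deg(F) = 2; strict inequality happens when F is divisible by Z (lost terms).


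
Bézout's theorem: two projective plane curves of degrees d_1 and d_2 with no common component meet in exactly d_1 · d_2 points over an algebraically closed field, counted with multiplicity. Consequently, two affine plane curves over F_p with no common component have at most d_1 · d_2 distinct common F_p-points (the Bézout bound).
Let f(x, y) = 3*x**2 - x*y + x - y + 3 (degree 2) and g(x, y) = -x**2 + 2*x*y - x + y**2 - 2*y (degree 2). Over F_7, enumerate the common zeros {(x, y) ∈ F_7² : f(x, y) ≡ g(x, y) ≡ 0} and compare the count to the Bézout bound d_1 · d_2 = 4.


Common zeros: {(5, 1)}; count = 1; Bézout bound = 4.

deg(f) = 2, deg(g) = 2, so Bézout bound = 4.
Scan x ∈ F_7. For each x, list the y ∈ F_7 with f(x, y) ≡ 0 and those with g(x, y) ≡ 0 (mod 7); the common zeros in that column are the intersection.
  x = 0: f ≡ 0 at y ∈ {3}; g ≡ 0 at y ∈ {0, 2}; common: ∅.
  x = 1: f ≡ 0 at y ∈ {0}; g ≡ 0 at y ∈ {3, 4}; common: ∅.
  x = 2: f ≡ 0 at y ∈ {1}; g ≡ 0 at y ∈ {6}; common: ∅.
  x = 3: f ≡ 0 at y ∈ {3}; g ≡ 0 at y ∈ {1, 2}; common: ∅.
  x = 4: f ≡ 0 at y ∈ {4}; g ≡ 0 at y ∈ {3, 5}; common: ∅.
  x = 5: f ≡ 0 at y ∈ {1}; g ≡ 0 at y ∈ {1, 5}; common: {1}.
  x = 6: f ≡ 0 at y ∈ ∅; g ≡ 0 at y ∈ {0, 4}; common: ∅.
Collecting: common zeros = {(5, 1)}, so the count is 1.
Comparison with the Bézout bound: 1 ≤ 4 = deg(f)·deg(g), as expected for curves with no common component (the affine F_7-count falls short of the bound because intersections may lie at infinity, over extension fields, or carry multiplicity).


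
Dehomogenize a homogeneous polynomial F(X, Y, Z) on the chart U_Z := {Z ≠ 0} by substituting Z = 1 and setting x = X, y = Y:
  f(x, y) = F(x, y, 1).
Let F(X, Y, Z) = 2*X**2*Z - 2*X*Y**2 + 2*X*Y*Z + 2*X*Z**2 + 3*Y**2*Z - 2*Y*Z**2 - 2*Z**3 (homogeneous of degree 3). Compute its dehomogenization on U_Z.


f(x, y) = 2*x**2 - 2*x*y**2 + 2*x*y + 2*x + 3*y**2 - 2*y - 2

On U_Z we set Z = 1. Each monomial c·X^i·Y^j·Z^k in F becomes c·x^i·y^j·1^k = c·x^i·y^j.
Substituting Z = 1: F(X, Y, 1) = 2*x**2 - 2*x*y**2 + 2*x*y + 2*x + 3*y**2 - 2*y - 2.
Note: deg(f) ≤ deg(F) = 3; strict inequality happens when F is divisible by Z (lost terms).


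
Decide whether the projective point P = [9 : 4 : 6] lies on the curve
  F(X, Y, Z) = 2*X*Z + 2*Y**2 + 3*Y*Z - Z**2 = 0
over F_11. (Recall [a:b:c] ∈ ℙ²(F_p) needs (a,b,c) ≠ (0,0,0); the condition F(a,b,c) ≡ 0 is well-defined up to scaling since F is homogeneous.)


F(9,4,6) ≡ 0 (mod 11); P is on the curve.

Evaluate F(9, 4, 6) term-by-term (mod 11).
  2*X*Z ↦ 2·9·1·6 = 108
  2*Y**2 ↦ 2·1·16·1 = 32
  3*Y*Z ↦ 3·1·4·6 = 72
  -Z**2 ↦ -1·1·1·36 = -36
Sum: F(9, 4, 6) = (108) + (32) + (72) + (-36) = 176.
Reducing mod 11: 176 ≡ 0 (mod 11).
Since F(a, b, c) ≡ 0 (mod 11), P lies on the curve.


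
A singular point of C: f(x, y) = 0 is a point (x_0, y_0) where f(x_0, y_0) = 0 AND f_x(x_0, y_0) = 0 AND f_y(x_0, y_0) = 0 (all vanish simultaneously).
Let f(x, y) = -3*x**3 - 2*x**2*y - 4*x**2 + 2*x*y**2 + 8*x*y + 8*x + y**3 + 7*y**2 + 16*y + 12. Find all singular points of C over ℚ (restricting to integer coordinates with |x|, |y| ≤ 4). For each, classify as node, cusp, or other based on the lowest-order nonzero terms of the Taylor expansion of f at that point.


Singular points: {(0, -2)}; classification: cusp.

Compute partial derivatives:
  f_x = -9*x**2 - 4*x*y - 8*x + 2*y**2 + 8*y + 8.
  f_y = -2*x**2 + 4*x*y + 8*x + 3*y**2 + 14*y + 16.
Scan x_0 ∈ {−4, ..., 4}. For each x_0, f_y(x_0, y) is a polynomial in y; find its integer roots y ∈ {−4, ..., 4}, then test f_x and f at those candidates.
  x = -4: f_y(-4, y) = 3*y**2 - 2*y - 48; no integer root y with |y| ≤ 4.
  x = -3: f_y(-3, y) = 3*y**2 + 2*y - 26; no integer root y with |y| ≤ 4.
  x = -2: f_y(-2, y) = 3*y**2 + 6*y - 8; no integer root y with |y| ≤ 4.
  x = -1: f_y(-1, y) = 3*y**2 + 10*y + 6; no integer root y with |y| ≤ 4.
  x = 0: f_y(0, y) = 3*y**2 + 14*y + 16; vanishes at y ∈ {-2}. (0, -2): f_x = 0, f = 0 — SINGULAR.
  x = 1: f_y(1, y) = 3*y**2 + 18*y + 22; no integer root y with |y| ≤ 4.
  x = 2: f_y(2, y) = 3*y**2 + 22*y + 24; no integer root y with |y| ≤ 4.
  x = 3: f_y(3, y) = 3*y**2 + 26*y + 22; no integer root y with |y| ≤ 4.
  x = 4: f_y(4, y) = 3*y**2 + 30*y + 16; no integer root y with |y| ≤ 4.
Only singular point on the grid: (0, -2).
Classify: substitute x = 0 + u, y = -2 + v and expand: f = -3*u**3 - 2*u**2*v + 2*u*v**2 + v**3 + v**2.
No constant or linear terms (consistent with a singular point). Quadratic part: v**2. Cubic part: -3*u**3 - 2*u**2*v + 2*u*v**2 + v**3.
The quadratic part v**2 is a perfect square, so there is a single (double) tangent line v = 0, i.e. y = -2. Restricting the cubic part to that line (v = 0) leaves -3*u**3 ≠ 0, so f is not divisible by v and the branch is v² ≈ 3*u**3 to lowest order — this is a cusp.
Classification: cusp.


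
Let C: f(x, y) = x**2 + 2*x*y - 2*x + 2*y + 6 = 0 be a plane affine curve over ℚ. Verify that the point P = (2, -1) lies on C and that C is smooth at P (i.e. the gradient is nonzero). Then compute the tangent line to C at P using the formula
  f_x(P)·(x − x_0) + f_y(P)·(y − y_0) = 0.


Tangent line at P: 6*y + 6 = 0.

Step 1: f(2, -1) = 0, so P lies on C.
Step 2: partial derivatives
  f_x(x, y) = 2*x + 2*y - 2, f_y(x, y) = 2*x + 2.
  f_x(P) = 0, f_y(P) = 6 (gradient nonzero, so P is smooth).
Step 3: tangent line at P: 0·(x − 2) + 6·(y − -1) = 0.
Expanding: 6*y + 6 = 0.


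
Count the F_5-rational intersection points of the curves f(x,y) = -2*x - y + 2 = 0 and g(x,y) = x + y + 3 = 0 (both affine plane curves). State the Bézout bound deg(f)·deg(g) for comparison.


Common zeros: {(0, 2)}; count = 1; Bézout bound = 1.

deg(f) = 1, deg(g) = 1, so Bézout bound = 1.
Scan x ∈ F_5. For each x, list the y ∈ F_5 with f(x, y) ≡ 0 and those with g(x, y) ≡ 0 (mod 5); the common zeros in that column are the intersection.
  x = 0: f ≡ 0 at y ∈ {2}; g ≡ 0 at y ∈ {2}; common: {2}.
  x = 1: f ≡ 0 at y ∈ {0}; g ≡ 0 at y ∈ {1}; common: ∅.
  x = 2: f ≡ 0 at y ∈ {3}; g ≡ 0 at y ∈ {0}; common: ∅.
  x = 3: f ≡ 0 at y ∈ {1}; g ≡ 0 at y ∈ {4}; common: ∅.
  x = 4: f ≡ 0 at y ∈ {4}; g ≡ 0 at y ∈ {3}; common: ∅.
Collecting: common zeros = {(0, 2)}, so the count is 1.
Comparison with the Bézout bound: 1 ≤ 1 = deg(f)·deg(g), as expected for curves with no common component (the bound is attained).


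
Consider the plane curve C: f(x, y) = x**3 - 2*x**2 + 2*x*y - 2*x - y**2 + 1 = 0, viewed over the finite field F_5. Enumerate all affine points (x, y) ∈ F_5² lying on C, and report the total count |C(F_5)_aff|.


Affine F_5-points: {(0, 1), (0, 4), (1, 3), (1, 4), (2, 1), (2, 3), (4, 0), (4, 3)}; count = 8.

For each of the 25 pairs (x, y) ∈ F_5², evaluate f(x, y) mod 5. Record the zeros.
  x = 0: [0↦1, 1↦0, 2↦2, 3↦2, 4↦0]  zeros at y ∈ {1, 4}
  x = 1: [0↦3, 1↦4, 2↦3, 3↦0, 4↦0]  zeros at y ∈ {3, 4}
  x = 2: [0↦2, 1↦0, 2↦1, 3↦0, 4↦2]  zeros at y ∈ {1, 3}
  x = 3: [0↦4, 1↦4, 2↦2, 3↦3, 4↦2]  zeros at y ∈ ∅
  x = 4: [0↦0, 1↦2, 2↦2, 3↦0, 4↦1]  zeros at y ∈ {0, 3}
Collecting zeros: affine points = {(0, 1), (0, 4), (1, 3), (1, 4), (2, 1), (2, 3), (4, 0), (4, 3)}.
Total count |C(F_5)_aff| = 8.


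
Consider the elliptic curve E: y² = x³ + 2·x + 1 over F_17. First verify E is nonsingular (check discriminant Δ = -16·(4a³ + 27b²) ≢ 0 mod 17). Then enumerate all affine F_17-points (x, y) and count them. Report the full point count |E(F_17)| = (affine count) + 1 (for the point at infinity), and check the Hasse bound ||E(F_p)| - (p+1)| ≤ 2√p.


Affine points = {(0, 1), (0, 16), (1, 2), (1, 15), (2, 8), (2, 9), (3, 0), (5, 0), (6, 5), (6, 12), (7, 1), (7, 16), (8, 6), (8, 11), (9, 0), (10, 1), (10, 16), (12, 6), (12, 11), (14, 6), (14, 11), (16, 7), (16, 10)}; affine count = 23; |E(F_17)| = 24.

Discriminant check: Δ ∝ 4a³ + 27b² = 4·2³ + 27·1² = 4·8 + 27·1 ≡ 8 (mod 17). Nonzero ⇒ E is nonsingular.
For each x ∈ F_17, compute rhs = x³ + 2·x + 1 mod 17, then count y ∈ F_17 with y² ≡ rhs.
  x = 0: rhs = 1, matching y values: 1, 16 (2 points).
  x = 1: rhs = 4, matching y values: 2, 15 (2 points).
  x = 2: rhs = 13, matching y values: 8, 9 (2 points).
  x = 3: rhs = 0, matching y values: 0 (1 points).
  x = 4: rhs = 5, matching y values: none (0 points).
  x = 5: rhs = 0, matching y values: 0 (1 points).
  x = 6: rhs = 8, matching y values: 5, 12 (2 points).
  x = 7: rhs = 1, matching y values: 1, 16 (2 points).
  x = 8: rhs = 2, matching y values: 6, 11 (2 points).
  x = 9: rhs = 0, matching y values: 0 (1 points).
  x = 10: rhs = 1, matching y values: 1, 16 (2 points).
  x = 11: rhs = 11, matching y values: none (0 points).
  x = 12: rhs = 2, matching y values: 6, 11 (2 points).
  x = 13: rhs = 14, matching y values: none (0 points).
  x = 14: rhs = 2, matching y values: 6, 11 (2 points).
  x = 15: rhs = 6, matching y values: none (0 points).
  x = 16: rhs = 15, matching y values: 7, 10 (2 points).
Total affine count: 23.
Full point count |E(F_17)| = 23 + 1 = 24.
Hasse bound: |24 − (17+1)| = |6| = 6 ≤ 2√17 ≈ 8.2462 ✓.


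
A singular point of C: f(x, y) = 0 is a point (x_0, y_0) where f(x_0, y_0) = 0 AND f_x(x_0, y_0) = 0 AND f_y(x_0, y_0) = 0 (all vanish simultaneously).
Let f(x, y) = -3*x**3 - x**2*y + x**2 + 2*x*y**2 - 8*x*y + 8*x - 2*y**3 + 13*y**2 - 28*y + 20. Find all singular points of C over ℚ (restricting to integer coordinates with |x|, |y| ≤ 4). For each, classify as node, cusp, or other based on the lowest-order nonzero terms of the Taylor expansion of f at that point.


Singular points: {(0, 2)}; classification: node.

Compute partial derivatives:
  f_x = -9*x**2 - 2*x*y + 2*x + 2*y**2 - 8*y + 8.
  f_y = -x**2 + 4*x*y - 8*x - 6*y**2 + 26*y - 28.
Scan x_0 ∈ {−4, ..., 4}. For each x_0, f_y(x_0, y) is a polynomial in y; find its integer roots y ∈ {−4, ..., 4}, then test f_x and f at those candidates.
  x = -4: f_y(-4, y) = -6*y**2 + 10*y - 12; no integer root y with |y| ≤ 4.
  x = -3: f_y(-3, y) = -6*y**2 + 14*y - 13; no integer root y with |y| ≤ 4.
  x = -2: f_y(-2, y) = -6*y**2 + 18*y - 16; no integer root y with |y| ≤ 4.
  x = -1: f_y(-1, y) = -6*y**2 + 22*y - 21; no integer root y with |y| ≤ 4.
  x = 0: f_y(0, y) = -6*y**2 + 26*y - 28; vanishes at y ∈ {2}. (0, 2): f_x = 0, f = 0 — SINGULAR.
  x = 1: f_y(1, y) = -6*y**2 + 30*y - 37; no integer root y with |y| ≤ 4.
  x = 2: f_y(2, y) = -6*y**2 + 34*y - 48; vanishes at y ∈ {3}. (2, 3): f_x = -42 ≠ 0.
  x = 3: f_y(3, y) = -6*y**2 + 38*y - 61; no integer root y with |y| ≤ 4.
  x = 4: f_y(4, y) = -6*y**2 + 42*y - 76; no integer root y with |y| ≤ 4.
Only singular point on the grid: (0, 2).
Classify: substitute x = 0 + u, y = 2 + v and expand: f = -3*u**3 - u**2*v - u**2 + 2*u*v**2 - 2*v**3 + v**2.
No constant or linear terms (consistent with a singular point). Quadratic part: -u**2 + v**2. Cubic part: -3*u**3 - u**2*v + 2*u*v**2 - 2*v**3.
The quadratic part v**2 - u**2 = (v − u)(v + u) splits into two distinct linear factors, so there are two distinct tangent lines y − 2 = ±(x − 0) — this is a node (ordinary double point).
Classification: node.


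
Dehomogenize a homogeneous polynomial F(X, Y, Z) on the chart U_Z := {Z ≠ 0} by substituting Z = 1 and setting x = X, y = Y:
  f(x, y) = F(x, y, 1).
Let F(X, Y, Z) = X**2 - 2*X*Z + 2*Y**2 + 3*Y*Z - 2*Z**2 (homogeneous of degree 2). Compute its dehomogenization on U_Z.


f(x, y) = x**2 - 2*x + 2*y**2 + 3*y - 2

On U_Z we set Z = 1. Each monomial c·X^i·Y^j·Z^k in F becomes c·x^i·y^j·1^k = c·x^i·y^j.
Substituting Z = 1: F(X, Y, 1) = x**2 - 2*x + 2*y**2 + 3*y - 2.
Note: deg(f) ≤ deg(F) = 2; strict inequality happens when F is divisible by Z (lost terms).


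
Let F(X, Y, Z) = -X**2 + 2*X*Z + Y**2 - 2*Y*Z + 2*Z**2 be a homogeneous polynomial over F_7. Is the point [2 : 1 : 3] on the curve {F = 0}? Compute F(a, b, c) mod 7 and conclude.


F(2,1,3) ≡ 0 (mod 7); P is on the curve.

Evaluate F(2, 1, 3) term-by-term (mod 7).
  -X**2 ↦ -1·4·1·1 = -4
  2*X*Z ↦ 2·2·1·3 = 12
  Y**2 ↦ 1·1·1·1 = 1
  -2*Y*Z ↦ -2·1·1·3 = -6
  2*Z**2 ↦ 2·1·1·9 = 18
Sum: F(2, 1, 3) = (-4) + (12) + (1) + (-6) + (18) = 21.
Reducing mod 7: 21 ≡ 0 (mod 7).
Since F(a, b, c) ≡ 0 (mod 7), P lies on the curve.


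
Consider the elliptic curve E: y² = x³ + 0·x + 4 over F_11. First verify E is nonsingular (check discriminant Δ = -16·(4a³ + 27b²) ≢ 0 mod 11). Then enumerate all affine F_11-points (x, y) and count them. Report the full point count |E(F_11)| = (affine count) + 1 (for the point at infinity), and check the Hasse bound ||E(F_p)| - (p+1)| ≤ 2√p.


Affine points = {(0, 2), (0, 9), (1, 4), (1, 7), (2, 1), (2, 10), (3, 3), (3, 8), (6, 0), (10, 5), (10, 6)}; affine count = 11; |E(F_11)| = 12.

Discriminant check: Δ ∝ 4a³ + 27b² = 4·0³ + 27·4² = 4·0 + 27·16 ≡ 3 (mod 11). Nonzero ⇒ E is nonsingular.
For each x ∈ F_11, compute rhs = x³ + 0·x + 4 mod 11, then count y ∈ F_11 with y² ≡ rhs.
  x = 0: rhs = 4, matching y values: 2, 9 (2 points).
  x = 1: rhs = 5, matching y values: 4, 7 (2 points).
  x = 2: rhs = 1, matching y values: 1, 10 (2 points).
  x = 3: rhs = 9, matching y values: 3, 8 (2 points).
  x = 4: rhs = 2, matching y values: none (0 points).
  x = 5: rhs = 8, matching y values: none (0 points).
  x = 6: rhs = 0, matching y values: 0 (1 points).
  x = 7: rhs = 6, matching y values: none (0 points).
  x = 8: rhs = 10, matching y values: none (0 points).
  x = 9: rhs = 7, matching y values: none (0 points).
  x = 10: rhs = 3, matching y values: 5, 6 (2 points).
Total affine count: 11.
Full point count |E(F_11)| = 11 + 1 = 12.
Hasse bound: |12 − (11+1)| = |0| = 0 ≤ 2√11 ≈ 6.6332 ✓.


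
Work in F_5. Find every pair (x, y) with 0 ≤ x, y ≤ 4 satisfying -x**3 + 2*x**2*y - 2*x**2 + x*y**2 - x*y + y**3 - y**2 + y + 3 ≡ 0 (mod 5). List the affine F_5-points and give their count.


Affine F_5-points: {(0, 4), (1, 0), (2, 4), (4, 1), (4, 2), (4, 4)}; count = 6.

For each of the 25 pairs (x, y) ∈ F_5², evaluate f(x, y) mod 5. Record the zeros.
  x = 0: [0↦3, 1↦4, 2↦4, 3↦4, 4↦0]  zeros at y ∈ {4}
  x = 1: [0↦0, 1↦3, 2↦2, 3↦3, 4↦2]  zeros at y ∈ {0}
  x = 2: [0↦2, 1↦1, 2↦3, 3↦4, 4↦0]  zeros at y ∈ {4}
  x = 3: [0↦3, 1↦2, 2↦1, 3↦1, 4↦3]  zeros at y ∈ ∅
  x = 4: [0↦2, 1↦0, 2↦0, 3↦3, 4↦0]  zeros at y ∈ {1, 2, 4}
Collecting zeros: affine points = {(0, 4), (1, 0), (2, 4), (4, 1), (4, 2), (4, 4)}.
Total count |C(F_5)_aff| = 6.


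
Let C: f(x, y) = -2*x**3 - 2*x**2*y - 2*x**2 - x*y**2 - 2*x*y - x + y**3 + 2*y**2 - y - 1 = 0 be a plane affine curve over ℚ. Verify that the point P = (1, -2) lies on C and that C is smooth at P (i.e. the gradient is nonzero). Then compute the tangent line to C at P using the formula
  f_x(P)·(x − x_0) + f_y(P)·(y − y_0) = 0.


Tangent line at P: -3*x + 3*y + 9 = 0.

Step 1: f(1, -2) = 0, so P lies on C.
Step 2: partial derivatives
  f_x(x, y) = -6*x**2 - 4*x*y - 4*x - y**2 - 2*y - 1, f_y(x, y) = -2*x**2 - 2*x*y - 2*x + 3*y**2 + 4*y - 1.
  f_x(P) = -3, f_y(P) = 3 (gradient nonzero, so P is smooth).
Step 3: tangent line at P: -3·(x − 1) + 3·(y − -2) = 0.
Expanding: -3*x + 3*y + 9 = 0.


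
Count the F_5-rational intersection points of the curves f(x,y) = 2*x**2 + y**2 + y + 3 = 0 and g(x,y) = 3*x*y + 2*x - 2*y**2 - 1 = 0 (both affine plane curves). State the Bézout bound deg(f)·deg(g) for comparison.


Common zeros: ∅; count = 0; Bézout bound = 4.

deg(f) = 2, deg(g) = 2, so Bézout bound = 4.
Scan x ∈ F_5. For each x, list the y ∈ F_5 with f(x, y) ≡ 0 and those with g(x, y) ≡ 0 (mod 5); the common zeros in that column are the intersection.
  x = 0: f ≡ 0 at y ∈ {1, 3}; g ≡ 0 at y ∈ ∅; common: ∅.
  x = 1: f ≡ 0 at y ∈ {0, 4}; g ≡ 0 at y ∈ ∅; common: ∅.
  x = 2: f ≡ 0 at y ∈ ∅; g ≡ 0 at y ∈ {4}; common: ∅.
  x = 3: f ≡ 0 at y ∈ ∅; g ≡ 0 at y ∈ {0, 2}; common: ∅.
  x = 4: f ≡ 0 at y ∈ {0, 4}; g ≡ 0 at y ∈ {3}; common: ∅.
Collecting: common zeros = ∅, so the count is 0.
Comparison with the Bézout bound: 0 ≤ 4 = deg(f)·deg(g), as expected for curves with no common component (the affine F_5-count falls short of the bound because intersections may lie at infinity, over extension fields, or carry multiplicity).


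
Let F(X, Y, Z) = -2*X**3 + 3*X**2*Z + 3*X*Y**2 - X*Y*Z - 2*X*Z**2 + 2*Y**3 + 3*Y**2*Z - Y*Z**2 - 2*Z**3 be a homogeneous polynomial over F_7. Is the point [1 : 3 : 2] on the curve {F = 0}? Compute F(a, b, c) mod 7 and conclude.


F(1,3,2) ≡ 6 (mod 7); P is NOT on the curve.

Evaluate F(1, 3, 2) term-by-term (mod 7).
  -2*X**3 ↦ -2·1·1·1 = -2
  3*X**2*Z ↦ 3·1·1·2 = 6
  3*X*Y**2 ↦ 3·1·9·1 = 27
  -X*Y*Z ↦ -1·1·3·2 = -6
  -2*X*Z**2 ↦ -2·1·1·4 = -8
  2*Y**3 ↦ 2·1·27·1 = 54
  3*Y**2*Z ↦ 3·1·9·2 = 54
  -Y*Z**2 ↦ -1·1·3·4 = -12
  -2*Z**3 ↦ -2·1·1·8 = -16
Sum: F(1, 3, 2) = (-2) + (6) + (27) + (-6) + (-8) + (54) + (54) + (-12) + (-16) = 97.
Reducing mod 7: 97 ≡ 6 (mod 7).
Since F(a, b, c) ≡ 6 ≠ 0 (mod 7), P does NOT lie on the curve.


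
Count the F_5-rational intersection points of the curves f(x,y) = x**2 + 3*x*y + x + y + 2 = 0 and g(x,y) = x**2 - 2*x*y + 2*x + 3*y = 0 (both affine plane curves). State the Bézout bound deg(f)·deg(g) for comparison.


Common zeros: ∅; count = 0; Bézout bound = 4.

deg(f) = 2, deg(g) = 2, so Bézout bound = 4.
Scan x ∈ F_5. For each x, list the y ∈ F_5 with f(x, y) ≡ 0 and those with g(x, y) ≡ 0 (mod 5); the common zeros in that column are the intersection.
  x = 0: f ≡ 0 at y ∈ {3}; g ≡ 0 at y ∈ {0}; common: ∅.
  x = 1: f ≡ 0 at y ∈ {4}; g ≡ 0 at y ∈ {2}; common: ∅.
  x = 2: f ≡ 0 at y ∈ {1}; g ≡ 0 at y ∈ {3}; common: ∅.
  x = 3: f ≡ 0 at y ∈ ∅; g ≡ 0 at y ∈ {0}; common: ∅.
  x = 4: f ≡ 0 at y ∈ {1}; g ≡ 0 at y ∈ ∅; common: ∅.
Collecting: common zeros = ∅, so the count is 0.
Comparison with the Bézout bound: 0 ≤ 4 = deg(f)·deg(g), as expected for curves with no common component (the affine F_5-count falls short of the bound because intersections may lie at infinity, over extension fields, or carry multiplicity).
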